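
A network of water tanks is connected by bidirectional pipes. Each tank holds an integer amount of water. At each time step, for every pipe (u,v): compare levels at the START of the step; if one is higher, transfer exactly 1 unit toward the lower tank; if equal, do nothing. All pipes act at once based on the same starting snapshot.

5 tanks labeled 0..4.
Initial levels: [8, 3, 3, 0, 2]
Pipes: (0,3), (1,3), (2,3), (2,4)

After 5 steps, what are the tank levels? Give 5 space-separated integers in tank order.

Step 1: flows [0->3,1->3,2->3,2->4] -> levels [7 2 1 3 3]
Step 2: flows [0->3,3->1,3->2,4->2] -> levels [6 3 3 2 2]
Step 3: flows [0->3,1->3,2->3,2->4] -> levels [5 2 1 5 3]
Step 4: flows [0=3,3->1,3->2,4->2] -> levels [5 3 3 3 2]
Step 5: flows [0->3,1=3,2=3,2->4] -> levels [4 3 2 4 3]

Answer: 4 3 2 4 3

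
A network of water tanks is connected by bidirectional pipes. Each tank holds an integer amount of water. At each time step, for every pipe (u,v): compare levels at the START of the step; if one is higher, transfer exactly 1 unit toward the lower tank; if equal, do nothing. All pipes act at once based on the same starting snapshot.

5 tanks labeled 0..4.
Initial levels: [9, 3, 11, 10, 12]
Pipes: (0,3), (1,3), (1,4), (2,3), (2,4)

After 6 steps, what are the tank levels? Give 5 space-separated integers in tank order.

Step 1: flows [3->0,3->1,4->1,2->3,4->2] -> levels [10 5 11 9 10]
Step 2: flows [0->3,3->1,4->1,2->3,2->4] -> levels [9 7 9 10 10]
Step 3: flows [3->0,3->1,4->1,3->2,4->2] -> levels [10 9 11 7 8]
Step 4: flows [0->3,1->3,1->4,2->3,2->4] -> levels [9 7 9 10 10]
  -> period-2 cycle: step 4 state = step 2 state
  -> state at step 6: (6-2) mod 2 = 0, same as step 2 -> [9 7 9 10 10]

Answer: 9 7 9 10 10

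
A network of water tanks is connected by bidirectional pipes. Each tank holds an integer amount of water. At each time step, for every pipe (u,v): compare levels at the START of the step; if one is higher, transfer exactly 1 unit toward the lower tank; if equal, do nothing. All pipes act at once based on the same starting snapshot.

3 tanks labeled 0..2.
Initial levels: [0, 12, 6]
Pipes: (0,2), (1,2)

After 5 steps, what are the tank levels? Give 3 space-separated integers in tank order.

Step 1: flows [2->0,1->2] -> levels [1 11 6]
Step 2: flows [2->0,1->2] -> levels [2 10 6]
Step 3: flows [2->0,1->2] -> levels [3 9 6]
Step 4: flows [2->0,1->2] -> levels [4 8 6]
Step 5: flows [2->0,1->2] -> levels [5 7 6]

Answer: 5 7 6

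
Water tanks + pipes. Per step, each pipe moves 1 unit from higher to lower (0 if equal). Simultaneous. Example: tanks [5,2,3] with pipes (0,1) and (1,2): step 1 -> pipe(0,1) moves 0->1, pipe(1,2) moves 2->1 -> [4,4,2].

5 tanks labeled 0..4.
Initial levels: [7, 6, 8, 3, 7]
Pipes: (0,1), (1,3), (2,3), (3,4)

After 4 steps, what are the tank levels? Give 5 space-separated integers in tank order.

Answer: 7 5 6 7 6

Derivation:
Step 1: flows [0->1,1->3,2->3,4->3] -> levels [6 6 7 6 6]
Step 2: flows [0=1,1=3,2->3,3=4] -> levels [6 6 6 7 6]
Step 3: flows [0=1,3->1,3->2,3->4] -> levels [6 7 7 4 7]
Step 4: flows [1->0,1->3,2->3,4->3] -> levels [7 5 6 7 6]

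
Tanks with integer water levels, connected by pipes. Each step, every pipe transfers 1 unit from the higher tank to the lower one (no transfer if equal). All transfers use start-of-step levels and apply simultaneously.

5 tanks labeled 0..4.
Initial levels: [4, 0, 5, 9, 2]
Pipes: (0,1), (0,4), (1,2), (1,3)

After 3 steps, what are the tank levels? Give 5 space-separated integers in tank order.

Answer: 3 4 4 6 3

Derivation:
Step 1: flows [0->1,0->4,2->1,3->1] -> levels [2 3 4 8 3]
Step 2: flows [1->0,4->0,2->1,3->1] -> levels [4 4 3 7 2]
Step 3: flows [0=1,0->4,1->2,3->1] -> levels [3 4 4 6 3]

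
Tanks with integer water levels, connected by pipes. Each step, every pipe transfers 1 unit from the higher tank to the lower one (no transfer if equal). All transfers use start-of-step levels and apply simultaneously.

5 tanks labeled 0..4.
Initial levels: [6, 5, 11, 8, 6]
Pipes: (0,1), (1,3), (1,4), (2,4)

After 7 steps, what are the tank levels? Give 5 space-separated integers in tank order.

Answer: 6 8 8 7 7

Derivation:
Step 1: flows [0->1,3->1,4->1,2->4] -> levels [5 8 10 7 6]
Step 2: flows [1->0,1->3,1->4,2->4] -> levels [6 5 9 8 8]
Step 3: flows [0->1,3->1,4->1,2->4] -> levels [5 8 8 7 8]
Step 4: flows [1->0,1->3,1=4,2=4] -> levels [6 6 8 8 8]
Step 5: flows [0=1,3->1,4->1,2=4] -> levels [6 8 8 7 7]
Step 6: flows [1->0,1->3,1->4,2->4] -> levels [7 5 7 8 9]
Step 7: flows [0->1,3->1,4->1,4->2] -> levels [6 8 8 7 7]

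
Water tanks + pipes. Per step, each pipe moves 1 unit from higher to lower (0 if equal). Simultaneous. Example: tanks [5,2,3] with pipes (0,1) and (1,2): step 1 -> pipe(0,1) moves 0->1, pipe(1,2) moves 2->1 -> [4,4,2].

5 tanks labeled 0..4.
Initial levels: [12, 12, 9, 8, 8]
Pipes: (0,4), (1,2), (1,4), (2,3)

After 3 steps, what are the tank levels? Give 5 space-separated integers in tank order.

Answer: 11 11 8 10 9

Derivation:
Step 1: flows [0->4,1->2,1->4,2->3] -> levels [11 10 9 9 10]
Step 2: flows [0->4,1->2,1=4,2=3] -> levels [10 9 10 9 11]
Step 3: flows [4->0,2->1,4->1,2->3] -> levels [11 11 8 10 9]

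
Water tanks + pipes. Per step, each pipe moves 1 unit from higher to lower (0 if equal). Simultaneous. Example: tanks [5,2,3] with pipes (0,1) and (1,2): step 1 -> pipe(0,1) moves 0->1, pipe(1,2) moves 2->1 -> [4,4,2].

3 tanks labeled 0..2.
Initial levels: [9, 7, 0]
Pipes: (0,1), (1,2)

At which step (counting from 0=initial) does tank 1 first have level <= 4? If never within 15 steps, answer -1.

Answer: 7

Derivation:
Step 1: flows [0->1,1->2] -> levels [8 7 1]
Step 2: flows [0->1,1->2] -> levels [7 7 2]
Step 3: flows [0=1,1->2] -> levels [7 6 3]
Step 4: flows [0->1,1->2] -> levels [6 6 4]
Step 5: flows [0=1,1->2] -> levels [6 5 5]
Step 6: flows [0->1,1=2] -> levels [5 6 5]
Step 7: flows [1->0,1->2] -> levels [6 4 6]
Tank 1 first reaches <=4 at step 7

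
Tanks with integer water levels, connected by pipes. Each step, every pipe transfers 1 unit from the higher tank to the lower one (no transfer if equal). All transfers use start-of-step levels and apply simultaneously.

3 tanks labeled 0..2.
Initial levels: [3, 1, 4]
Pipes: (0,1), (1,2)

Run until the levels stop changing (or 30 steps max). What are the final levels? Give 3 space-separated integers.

Answer: 3 2 3

Derivation:
Step 1: flows [0->1,2->1] -> levels [2 3 3]
Step 2: flows [1->0,1=2] -> levels [3 2 3]
Step 3: flows [0->1,2->1] -> levels [2 4 2]
Step 4: flows [1->0,1->2] -> levels [3 2 3]
  -> period-2 cycle: step 4 state = step 2 state; never stabilizes
  -> state at step 30: (30-2) mod 2 = 0, same as step 2 -> [3 2 3]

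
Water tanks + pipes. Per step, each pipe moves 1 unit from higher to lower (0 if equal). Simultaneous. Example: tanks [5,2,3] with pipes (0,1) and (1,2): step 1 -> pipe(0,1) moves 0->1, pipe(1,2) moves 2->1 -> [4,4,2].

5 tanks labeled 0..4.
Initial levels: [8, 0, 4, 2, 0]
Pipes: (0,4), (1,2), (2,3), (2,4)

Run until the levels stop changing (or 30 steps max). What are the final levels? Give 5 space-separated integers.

Answer: 4 2 4 2 2

Derivation:
Step 1: flows [0->4,2->1,2->3,2->4] -> levels [7 1 1 3 2]
Step 2: flows [0->4,1=2,3->2,4->2] -> levels [6 1 3 2 2]
Step 3: flows [0->4,2->1,2->3,2->4] -> levels [5 2 0 3 4]
Step 4: flows [0->4,1->2,3->2,4->2] -> levels [4 1 3 2 4]
Step 5: flows [0=4,2->1,2->3,4->2] -> levels [4 2 2 3 3]
Step 6: flows [0->4,1=2,3->2,4->2] -> levels [3 2 4 2 3]
Step 7: flows [0=4,2->1,2->3,2->4] -> levels [3 3 1 3 4]
Step 8: flows [4->0,1->2,3->2,4->2] -> levels [4 2 4 2 2]
Step 9: flows [0->4,2->1,2->3,2->4] -> levels [3 3 1 3 4]
  -> period-2 cycle: step 9 state = step 7 state; never stabilizes
  -> state at step 30: (30-7) mod 2 = 1, same as step 8 -> [4 2 4 2 2]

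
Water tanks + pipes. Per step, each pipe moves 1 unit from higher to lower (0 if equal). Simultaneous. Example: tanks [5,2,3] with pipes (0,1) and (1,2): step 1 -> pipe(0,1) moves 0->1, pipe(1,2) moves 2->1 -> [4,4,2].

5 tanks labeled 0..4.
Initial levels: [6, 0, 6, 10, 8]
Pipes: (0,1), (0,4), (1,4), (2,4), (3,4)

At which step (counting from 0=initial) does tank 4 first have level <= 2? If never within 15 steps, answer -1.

Step 1: flows [0->1,4->0,4->1,4->2,3->4] -> levels [6 2 7 9 6]
Step 2: flows [0->1,0=4,4->1,2->4,3->4] -> levels [5 4 6 8 7]
Step 3: flows [0->1,4->0,4->1,4->2,3->4] -> levels [5 6 7 7 5]
Step 4: flows [1->0,0=4,1->4,2->4,3->4] -> levels [6 4 6 6 8]
Step 5: flows [0->1,4->0,4->1,4->2,4->3] -> levels [6 6 7 7 4]
Step 6: flows [0=1,0->4,1->4,2->4,3->4] -> levels [5 5 6 6 8]
Step 7: flows [0=1,4->0,4->1,4->2,4->3] -> levels [6 6 7 7 4]
  -> period-2 cycle (repeats step 5); tank 4 never drops to <=2
Tank 4 never reaches <=2 within 15 steps

Answer: -1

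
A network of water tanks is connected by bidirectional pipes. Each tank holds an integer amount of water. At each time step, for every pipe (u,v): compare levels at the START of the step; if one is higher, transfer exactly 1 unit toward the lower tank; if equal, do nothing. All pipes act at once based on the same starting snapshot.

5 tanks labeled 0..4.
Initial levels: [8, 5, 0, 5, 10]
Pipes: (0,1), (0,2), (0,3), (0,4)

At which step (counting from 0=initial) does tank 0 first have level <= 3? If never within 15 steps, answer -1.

Step 1: flows [0->1,0->2,0->3,4->0] -> levels [6 6 1 6 9]
Step 2: flows [0=1,0->2,0=3,4->0] -> levels [6 6 2 6 8]
Step 3: flows [0=1,0->2,0=3,4->0] -> levels [6 6 3 6 7]
Step 4: flows [0=1,0->2,0=3,4->0] -> levels [6 6 4 6 6]
Step 5: flows [0=1,0->2,0=3,0=4] -> levels [5 6 5 6 6]
Step 6: flows [1->0,0=2,3->0,4->0] -> levels [8 5 5 5 5]
Step 7: flows [0->1,0->2,0->3,0->4] -> levels [4 6 6 6 6]
Step 8: flows [1->0,2->0,3->0,4->0] -> levels [8 5 5 5 5]
  -> period-2 cycle (repeats step 6); tank 0 never drops to <=3
Tank 0 never reaches <=3 within 15 steps

Answer: -1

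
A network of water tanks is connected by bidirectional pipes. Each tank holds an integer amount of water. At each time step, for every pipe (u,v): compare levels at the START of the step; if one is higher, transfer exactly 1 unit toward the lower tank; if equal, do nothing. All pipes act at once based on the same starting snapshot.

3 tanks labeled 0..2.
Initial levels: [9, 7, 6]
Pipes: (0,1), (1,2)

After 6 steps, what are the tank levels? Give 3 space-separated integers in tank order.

Answer: 7 8 7

Derivation:
Step 1: flows [0->1,1->2] -> levels [8 7 7]
Step 2: flows [0->1,1=2] -> levels [7 8 7]
Step 3: flows [1->0,1->2] -> levels [8 6 8]
Step 4: flows [0->1,2->1] -> levels [7 8 7]
  -> period-2 cycle: step 4 state = step 2 state
  -> state at step 6: (6-2) mod 2 = 0, same as step 2 -> [7 8 7]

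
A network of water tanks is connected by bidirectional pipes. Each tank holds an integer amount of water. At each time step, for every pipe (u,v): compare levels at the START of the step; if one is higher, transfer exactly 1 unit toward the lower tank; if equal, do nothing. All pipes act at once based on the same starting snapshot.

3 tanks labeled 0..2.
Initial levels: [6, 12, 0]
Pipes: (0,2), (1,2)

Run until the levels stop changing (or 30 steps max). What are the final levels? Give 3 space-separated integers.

Answer: 6 6 6

Derivation:
Step 1: flows [0->2,1->2] -> levels [5 11 2]
Step 2: flows [0->2,1->2] -> levels [4 10 4]
Step 3: flows [0=2,1->2] -> levels [4 9 5]
Step 4: flows [2->0,1->2] -> levels [5 8 5]
Step 5: flows [0=2,1->2] -> levels [5 7 6]
Step 6: flows [2->0,1->2] -> levels [6 6 6]
Step 7: flows [0=2,1=2] -> levels [6 6 6]
  -> stable (no change)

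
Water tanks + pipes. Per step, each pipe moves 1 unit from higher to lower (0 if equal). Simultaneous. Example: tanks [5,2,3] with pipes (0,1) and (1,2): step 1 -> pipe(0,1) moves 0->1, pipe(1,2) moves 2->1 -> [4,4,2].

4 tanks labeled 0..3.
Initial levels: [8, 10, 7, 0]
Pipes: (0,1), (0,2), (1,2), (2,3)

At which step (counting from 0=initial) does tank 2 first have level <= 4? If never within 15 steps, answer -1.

Step 1: flows [1->0,0->2,1->2,2->3] -> levels [8 8 8 1]
Step 2: flows [0=1,0=2,1=2,2->3] -> levels [8 8 7 2]
Step 3: flows [0=1,0->2,1->2,2->3] -> levels [7 7 8 3]
Step 4: flows [0=1,2->0,2->1,2->3] -> levels [8 8 5 4]
Step 5: flows [0=1,0->2,1->2,2->3] -> levels [7 7 6 5]
Step 6: flows [0=1,0->2,1->2,2->3] -> levels [6 6 7 6]
Step 7: flows [0=1,2->0,2->1,2->3] -> levels [7 7 4 7]
Tank 2 first reaches <=4 at step 7

Answer: 7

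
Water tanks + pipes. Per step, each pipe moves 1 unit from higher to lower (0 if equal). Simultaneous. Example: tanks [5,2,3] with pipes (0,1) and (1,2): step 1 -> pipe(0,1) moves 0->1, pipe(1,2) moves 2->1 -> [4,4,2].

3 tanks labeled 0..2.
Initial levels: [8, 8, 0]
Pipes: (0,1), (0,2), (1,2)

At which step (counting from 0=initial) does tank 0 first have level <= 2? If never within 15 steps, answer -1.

Answer: -1

Derivation:
Step 1: flows [0=1,0->2,1->2] -> levels [7 7 2]
Step 2: flows [0=1,0->2,1->2] -> levels [6 6 4]
Step 3: flows [0=1,0->2,1->2] -> levels [5 5 6]
Step 4: flows [0=1,2->0,2->1] -> levels [6 6 4]
  -> period-2 cycle (repeats step 2); tank 0 never drops to <=2
Tank 0 never reaches <=2 within 15 steps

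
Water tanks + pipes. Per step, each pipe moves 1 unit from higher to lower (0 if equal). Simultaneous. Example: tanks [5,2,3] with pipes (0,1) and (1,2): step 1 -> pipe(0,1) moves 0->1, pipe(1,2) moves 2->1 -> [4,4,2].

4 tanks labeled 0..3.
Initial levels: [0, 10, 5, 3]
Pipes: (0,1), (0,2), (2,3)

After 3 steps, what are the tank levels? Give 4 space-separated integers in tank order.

Step 1: flows [1->0,2->0,2->3] -> levels [2 9 3 4]
Step 2: flows [1->0,2->0,3->2] -> levels [4 8 3 3]
Step 3: flows [1->0,0->2,2=3] -> levels [4 7 4 3]

Answer: 4 7 4 3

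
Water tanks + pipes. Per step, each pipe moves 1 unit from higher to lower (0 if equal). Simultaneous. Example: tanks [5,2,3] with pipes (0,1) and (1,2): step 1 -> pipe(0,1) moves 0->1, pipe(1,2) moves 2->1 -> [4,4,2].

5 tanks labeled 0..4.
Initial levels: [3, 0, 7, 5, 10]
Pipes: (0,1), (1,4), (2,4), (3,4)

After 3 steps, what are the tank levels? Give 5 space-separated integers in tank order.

Answer: 3 3 6 6 7

Derivation:
Step 1: flows [0->1,4->1,4->2,4->3] -> levels [2 2 8 6 7]
Step 2: flows [0=1,4->1,2->4,4->3] -> levels [2 3 7 7 6]
Step 3: flows [1->0,4->1,2->4,3->4] -> levels [3 3 6 6 7]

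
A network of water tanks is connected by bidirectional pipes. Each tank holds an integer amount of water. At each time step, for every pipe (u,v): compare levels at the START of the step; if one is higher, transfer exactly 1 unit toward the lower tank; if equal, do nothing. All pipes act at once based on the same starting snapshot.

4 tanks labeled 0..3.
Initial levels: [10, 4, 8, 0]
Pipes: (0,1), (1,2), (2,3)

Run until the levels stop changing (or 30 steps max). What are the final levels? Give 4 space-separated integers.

Step 1: flows [0->1,2->1,2->3] -> levels [9 6 6 1]
Step 2: flows [0->1,1=2,2->3] -> levels [8 7 5 2]
Step 3: flows [0->1,1->2,2->3] -> levels [7 7 5 3]
Step 4: flows [0=1,1->2,2->3] -> levels [7 6 5 4]
Step 5: flows [0->1,1->2,2->3] -> levels [6 6 5 5]
Step 6: flows [0=1,1->2,2=3] -> levels [6 5 6 5]
Step 7: flows [0->1,2->1,2->3] -> levels [5 7 4 6]
Step 8: flows [1->0,1->2,3->2] -> levels [6 5 6 5]
  -> period-2 cycle: step 8 state = step 6 state; never stabilizes
  -> state at step 30: (30-6) mod 2 = 0, same as step 6 -> [6 5 6 5]

Answer: 6 5 6 5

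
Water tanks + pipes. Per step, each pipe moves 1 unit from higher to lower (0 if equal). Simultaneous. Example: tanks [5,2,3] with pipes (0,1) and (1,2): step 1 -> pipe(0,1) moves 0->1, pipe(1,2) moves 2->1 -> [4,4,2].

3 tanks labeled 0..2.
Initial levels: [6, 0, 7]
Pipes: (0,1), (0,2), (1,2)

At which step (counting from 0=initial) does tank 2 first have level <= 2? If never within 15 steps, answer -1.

Step 1: flows [0->1,2->0,2->1] -> levels [6 2 5]
Step 2: flows [0->1,0->2,2->1] -> levels [4 4 5]
Step 3: flows [0=1,2->0,2->1] -> levels [5 5 3]
Step 4: flows [0=1,0->2,1->2] -> levels [4 4 5]
  -> period-2 cycle (repeats step 2); tank 2 never drops to <=2
Tank 2 never reaches <=2 within 15 steps

Answer: -1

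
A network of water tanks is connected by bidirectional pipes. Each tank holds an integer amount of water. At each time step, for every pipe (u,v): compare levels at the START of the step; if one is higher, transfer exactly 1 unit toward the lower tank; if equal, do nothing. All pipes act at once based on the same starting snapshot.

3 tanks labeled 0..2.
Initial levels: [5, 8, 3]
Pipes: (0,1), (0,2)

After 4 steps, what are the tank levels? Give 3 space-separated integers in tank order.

Answer: 4 6 6

Derivation:
Step 1: flows [1->0,0->2] -> levels [5 7 4]
Step 2: flows [1->0,0->2] -> levels [5 6 5]
Step 3: flows [1->0,0=2] -> levels [6 5 5]
Step 4: flows [0->1,0->2] -> levels [4 6 6]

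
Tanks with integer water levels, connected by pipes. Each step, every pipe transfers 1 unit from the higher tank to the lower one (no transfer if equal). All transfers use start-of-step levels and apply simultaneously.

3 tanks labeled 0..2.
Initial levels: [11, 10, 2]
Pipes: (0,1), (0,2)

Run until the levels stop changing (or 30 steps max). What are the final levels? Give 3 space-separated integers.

Answer: 7 8 8

Derivation:
Step 1: flows [0->1,0->2] -> levels [9 11 3]
Step 2: flows [1->0,0->2] -> levels [9 10 4]
Step 3: flows [1->0,0->2] -> levels [9 9 5]
Step 4: flows [0=1,0->2] -> levels [8 9 6]
Step 5: flows [1->0,0->2] -> levels [8 8 7]
Step 6: flows [0=1,0->2] -> levels [7 8 8]
Step 7: flows [1->0,2->0] -> levels [9 7 7]
Step 8: flows [0->1,0->2] -> levels [7 8 8]
  -> period-2 cycle: step 8 state = step 6 state; never stabilizes
  -> state at step 30: (30-6) mod 2 = 0, same as step 6 -> [7 8 8]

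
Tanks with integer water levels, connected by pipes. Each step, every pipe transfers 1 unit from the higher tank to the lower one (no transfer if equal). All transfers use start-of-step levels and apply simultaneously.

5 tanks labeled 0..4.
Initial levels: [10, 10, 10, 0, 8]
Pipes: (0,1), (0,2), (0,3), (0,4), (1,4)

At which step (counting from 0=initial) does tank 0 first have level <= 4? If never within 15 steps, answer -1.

Step 1: flows [0=1,0=2,0->3,0->4,1->4] -> levels [8 9 10 1 10]
Step 2: flows [1->0,2->0,0->3,4->0,4->1] -> levels [10 9 9 2 8]
Step 3: flows [0->1,0->2,0->3,0->4,1->4] -> levels [6 9 10 3 10]
Step 4: flows [1->0,2->0,0->3,4->0,4->1] -> levels [8 9 9 4 8]
Step 5: flows [1->0,2->0,0->3,0=4,1->4] -> levels [9 7 8 5 9]
Step 6: flows [0->1,0->2,0->3,0=4,4->1] -> levels [6 9 9 6 8]
Step 7: flows [1->0,2->0,0=3,4->0,1->4] -> levels [9 7 8 6 8]
Step 8: flows [0->1,0->2,0->3,0->4,4->1] -> levels [5 9 9 7 8]
Step 9: flows [1->0,2->0,3->0,4->0,1->4] -> levels [9 7 8 6 8]
  -> period-2 cycle (repeats step 7); tank 0 never drops to <=4
Tank 0 never reaches <=4 within 15 steps

Answer: -1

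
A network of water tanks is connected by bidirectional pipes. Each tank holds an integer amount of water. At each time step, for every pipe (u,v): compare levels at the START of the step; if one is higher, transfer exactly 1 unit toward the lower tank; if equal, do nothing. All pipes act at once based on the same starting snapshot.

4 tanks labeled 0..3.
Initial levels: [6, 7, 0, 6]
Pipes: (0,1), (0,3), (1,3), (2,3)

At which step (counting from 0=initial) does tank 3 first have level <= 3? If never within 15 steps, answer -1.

Answer: 7

Derivation:
Step 1: flows [1->0,0=3,1->3,3->2] -> levels [7 5 1 6]
Step 2: flows [0->1,0->3,3->1,3->2] -> levels [5 7 2 5]
Step 3: flows [1->0,0=3,1->3,3->2] -> levels [6 5 3 5]
Step 4: flows [0->1,0->3,1=3,3->2] -> levels [4 6 4 5]
Step 5: flows [1->0,3->0,1->3,3->2] -> levels [6 4 5 4]
Step 6: flows [0->1,0->3,1=3,2->3] -> levels [4 5 4 6]
Step 7: flows [1->0,3->0,3->1,3->2] -> levels [6 5 5 3]
Tank 3 first reaches <=3 at step 7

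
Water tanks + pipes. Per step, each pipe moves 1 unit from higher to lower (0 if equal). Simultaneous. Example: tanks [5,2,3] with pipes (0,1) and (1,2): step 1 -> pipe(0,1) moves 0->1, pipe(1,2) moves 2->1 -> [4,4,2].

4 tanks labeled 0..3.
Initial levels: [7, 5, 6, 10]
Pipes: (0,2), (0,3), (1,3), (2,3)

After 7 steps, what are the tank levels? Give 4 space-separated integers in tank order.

Answer: 6 7 8 7

Derivation:
Step 1: flows [0->2,3->0,3->1,3->2] -> levels [7 6 8 7]
Step 2: flows [2->0,0=3,3->1,2->3] -> levels [8 7 6 7]
Step 3: flows [0->2,0->3,1=3,3->2] -> levels [6 7 8 7]
Step 4: flows [2->0,3->0,1=3,2->3] -> levels [8 7 6 7]
  -> period-2 cycle: step 4 state = step 2 state
  -> state at step 7: (7-2) mod 2 = 1, same as step 3 -> [6 7 8 7]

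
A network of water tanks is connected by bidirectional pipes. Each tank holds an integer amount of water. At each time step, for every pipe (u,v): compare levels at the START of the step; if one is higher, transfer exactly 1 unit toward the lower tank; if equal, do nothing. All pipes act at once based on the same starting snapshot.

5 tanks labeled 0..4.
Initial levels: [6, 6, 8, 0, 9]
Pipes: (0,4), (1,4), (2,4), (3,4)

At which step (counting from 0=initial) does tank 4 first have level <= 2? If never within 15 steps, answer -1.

Answer: -1

Derivation:
Step 1: flows [4->0,4->1,4->2,4->3] -> levels [7 7 9 1 5]
Step 2: flows [0->4,1->4,2->4,4->3] -> levels [6 6 8 2 7]
Step 3: flows [4->0,4->1,2->4,4->3] -> levels [7 7 7 3 5]
Step 4: flows [0->4,1->4,2->4,4->3] -> levels [6 6 6 4 7]
Step 5: flows [4->0,4->1,4->2,4->3] -> levels [7 7 7 5 3]
Step 6: flows [0->4,1->4,2->4,3->4] -> levels [6 6 6 4 7]
  -> period-2 cycle (repeats step 4); tank 4 never drops to <=2
Tank 4 never reaches <=2 within 15 steps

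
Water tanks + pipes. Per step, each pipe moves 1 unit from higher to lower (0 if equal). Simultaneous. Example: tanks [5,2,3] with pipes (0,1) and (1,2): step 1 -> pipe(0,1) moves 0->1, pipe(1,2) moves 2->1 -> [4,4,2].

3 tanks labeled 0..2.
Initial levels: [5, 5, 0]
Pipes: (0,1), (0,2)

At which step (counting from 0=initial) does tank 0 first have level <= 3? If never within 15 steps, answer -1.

Answer: 3

Derivation:
Step 1: flows [0=1,0->2] -> levels [4 5 1]
Step 2: flows [1->0,0->2] -> levels [4 4 2]
Step 3: flows [0=1,0->2] -> levels [3 4 3]
Tank 0 first reaches <=3 at step 3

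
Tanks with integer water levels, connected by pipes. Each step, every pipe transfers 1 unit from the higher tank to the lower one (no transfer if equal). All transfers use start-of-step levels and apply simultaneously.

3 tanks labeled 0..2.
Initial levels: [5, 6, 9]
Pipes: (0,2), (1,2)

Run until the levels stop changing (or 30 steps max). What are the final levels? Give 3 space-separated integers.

Answer: 7 7 6

Derivation:
Step 1: flows [2->0,2->1] -> levels [6 7 7]
Step 2: flows [2->0,1=2] -> levels [7 7 6]
Step 3: flows [0->2,1->2] -> levels [6 6 8]
Step 4: flows [2->0,2->1] -> levels [7 7 6]
  -> period-2 cycle: step 4 state = step 2 state; never stabilizes
  -> state at step 30: (30-2) mod 2 = 0, same as step 2 -> [7 7 6]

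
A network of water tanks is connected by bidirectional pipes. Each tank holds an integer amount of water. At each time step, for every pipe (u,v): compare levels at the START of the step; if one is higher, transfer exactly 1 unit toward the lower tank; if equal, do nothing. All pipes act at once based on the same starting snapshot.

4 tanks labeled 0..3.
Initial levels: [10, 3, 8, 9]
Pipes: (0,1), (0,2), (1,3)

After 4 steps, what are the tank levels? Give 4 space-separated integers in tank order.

Answer: 9 6 7 8

Derivation:
Step 1: flows [0->1,0->2,3->1] -> levels [8 5 9 8]
Step 2: flows [0->1,2->0,3->1] -> levels [8 7 8 7]
Step 3: flows [0->1,0=2,1=3] -> levels [7 8 8 7]
Step 4: flows [1->0,2->0,1->3] -> levels [9 6 7 8]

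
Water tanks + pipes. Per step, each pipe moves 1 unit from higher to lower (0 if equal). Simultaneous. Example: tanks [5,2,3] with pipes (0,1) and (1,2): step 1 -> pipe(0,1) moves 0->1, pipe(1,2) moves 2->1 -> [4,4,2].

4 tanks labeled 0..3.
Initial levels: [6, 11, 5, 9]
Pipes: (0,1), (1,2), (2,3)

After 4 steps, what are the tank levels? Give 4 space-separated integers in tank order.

Step 1: flows [1->0,1->2,3->2] -> levels [7 9 7 8]
Step 2: flows [1->0,1->2,3->2] -> levels [8 7 9 7]
Step 3: flows [0->1,2->1,2->3] -> levels [7 9 7 8]
  -> period-2 cycle: step 3 state = step 1 state
  -> state at step 4: (4-1) mod 2 = 1, same as step 2 -> [8 7 9 7]

Answer: 8 7 9 7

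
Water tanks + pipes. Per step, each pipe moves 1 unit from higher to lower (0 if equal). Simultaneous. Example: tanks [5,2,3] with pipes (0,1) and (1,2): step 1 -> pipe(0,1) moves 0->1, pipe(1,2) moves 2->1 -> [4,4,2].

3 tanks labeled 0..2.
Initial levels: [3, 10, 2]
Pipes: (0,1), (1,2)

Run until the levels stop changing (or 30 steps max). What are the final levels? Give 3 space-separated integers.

Step 1: flows [1->0,1->2] -> levels [4 8 3]
Step 2: flows [1->0,1->2] -> levels [5 6 4]
Step 3: flows [1->0,1->2] -> levels [6 4 5]
Step 4: flows [0->1,2->1] -> levels [5 6 4]
  -> period-2 cycle: step 4 state = step 2 state; never stabilizes
  -> state at step 30: (30-2) mod 2 = 0, same as step 2 -> [5 6 4]

Answer: 5 6 4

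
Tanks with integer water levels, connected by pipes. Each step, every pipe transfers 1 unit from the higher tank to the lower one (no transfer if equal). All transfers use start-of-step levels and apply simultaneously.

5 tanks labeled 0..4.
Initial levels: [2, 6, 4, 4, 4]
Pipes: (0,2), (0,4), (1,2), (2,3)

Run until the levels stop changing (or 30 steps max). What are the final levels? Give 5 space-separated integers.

Step 1: flows [2->0,4->0,1->2,2=3] -> levels [4 5 4 4 3]
Step 2: flows [0=2,0->4,1->2,2=3] -> levels [3 4 5 4 4]
Step 3: flows [2->0,4->0,2->1,2->3] -> levels [5 5 2 5 3]
Step 4: flows [0->2,0->4,1->2,3->2] -> levels [3 4 5 4 4]
  -> period-2 cycle: step 4 state = step 2 state; never stabilizes
  -> state at step 30: (30-2) mod 2 = 0, same as step 2 -> [3 4 5 4 4]

Answer: 3 4 5 4 4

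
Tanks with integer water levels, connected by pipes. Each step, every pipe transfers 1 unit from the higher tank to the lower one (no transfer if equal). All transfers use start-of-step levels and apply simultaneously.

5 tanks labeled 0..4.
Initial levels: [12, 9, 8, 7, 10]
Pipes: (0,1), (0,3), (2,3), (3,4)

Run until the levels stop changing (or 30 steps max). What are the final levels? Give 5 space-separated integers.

Step 1: flows [0->1,0->3,2->3,4->3] -> levels [10 10 7 10 9]
Step 2: flows [0=1,0=3,3->2,3->4] -> levels [10 10 8 8 10]
Step 3: flows [0=1,0->3,2=3,4->3] -> levels [9 10 8 10 9]
Step 4: flows [1->0,3->0,3->2,3->4] -> levels [11 9 9 7 10]
Step 5: flows [0->1,0->3,2->3,4->3] -> levels [9 10 8 10 9]
  -> period-2 cycle: step 5 state = step 3 state; never stabilizes
  -> state at step 30: (30-3) mod 2 = 1, same as step 4 -> [11 9 9 7 10]

Answer: 11 9 9 7 10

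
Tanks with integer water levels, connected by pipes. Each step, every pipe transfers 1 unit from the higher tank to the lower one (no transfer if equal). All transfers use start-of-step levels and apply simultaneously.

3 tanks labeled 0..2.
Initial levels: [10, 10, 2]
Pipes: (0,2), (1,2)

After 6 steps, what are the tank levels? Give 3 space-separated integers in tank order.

Step 1: flows [0->2,1->2] -> levels [9 9 4]
Step 2: flows [0->2,1->2] -> levels [8 8 6]
Step 3: flows [0->2,1->2] -> levels [7 7 8]
Step 4: flows [2->0,2->1] -> levels [8 8 6]
  -> period-2 cycle: step 4 state = step 2 state
  -> state at step 6: (6-2) mod 2 = 0, same as step 2 -> [8 8 6]

Answer: 8 8 6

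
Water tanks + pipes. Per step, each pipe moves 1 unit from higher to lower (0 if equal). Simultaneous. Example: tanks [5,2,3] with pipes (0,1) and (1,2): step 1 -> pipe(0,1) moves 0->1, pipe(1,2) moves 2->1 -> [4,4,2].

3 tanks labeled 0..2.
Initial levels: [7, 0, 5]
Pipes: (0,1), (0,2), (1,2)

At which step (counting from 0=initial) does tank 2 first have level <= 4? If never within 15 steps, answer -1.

Answer: 2

Derivation:
Step 1: flows [0->1,0->2,2->1] -> levels [5 2 5]
Step 2: flows [0->1,0=2,2->1] -> levels [4 4 4]
Tank 2 first reaches <=4 at step 2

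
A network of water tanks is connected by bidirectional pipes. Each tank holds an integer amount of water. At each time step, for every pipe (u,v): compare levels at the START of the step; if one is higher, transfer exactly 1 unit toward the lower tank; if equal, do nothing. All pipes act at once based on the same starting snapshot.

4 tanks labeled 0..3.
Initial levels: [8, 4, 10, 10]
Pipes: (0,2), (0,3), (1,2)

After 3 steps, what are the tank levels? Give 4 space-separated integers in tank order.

Step 1: flows [2->0,3->0,2->1] -> levels [10 5 8 9]
Step 2: flows [0->2,0->3,2->1] -> levels [8 6 8 10]
Step 3: flows [0=2,3->0,2->1] -> levels [9 7 7 9]

Answer: 9 7 7 9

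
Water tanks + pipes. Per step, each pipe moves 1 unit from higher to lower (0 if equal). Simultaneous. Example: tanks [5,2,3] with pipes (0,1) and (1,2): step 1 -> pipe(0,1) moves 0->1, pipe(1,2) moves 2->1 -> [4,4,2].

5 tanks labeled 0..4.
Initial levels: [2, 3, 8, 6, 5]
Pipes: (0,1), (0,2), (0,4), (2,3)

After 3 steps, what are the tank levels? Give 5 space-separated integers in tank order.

Step 1: flows [1->0,2->0,4->0,2->3] -> levels [5 2 6 7 4]
Step 2: flows [0->1,2->0,0->4,3->2] -> levels [4 3 6 6 5]
Step 3: flows [0->1,2->0,4->0,2=3] -> levels [5 4 5 6 4]

Answer: 5 4 5 6 4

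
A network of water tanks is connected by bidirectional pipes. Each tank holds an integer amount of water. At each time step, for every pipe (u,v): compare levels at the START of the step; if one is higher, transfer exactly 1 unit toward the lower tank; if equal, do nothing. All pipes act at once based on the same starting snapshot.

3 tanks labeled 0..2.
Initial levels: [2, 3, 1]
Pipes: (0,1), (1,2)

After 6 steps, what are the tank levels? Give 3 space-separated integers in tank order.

Answer: 2 3 1

Derivation:
Step 1: flows [1->0,1->2] -> levels [3 1 2]
Step 2: flows [0->1,2->1] -> levels [2 3 1]
  -> period-2 cycle: step 2 state = step 0 state
  -> state at step 6: (6-0) mod 2 = 0, same as step 0 -> [2 3 1]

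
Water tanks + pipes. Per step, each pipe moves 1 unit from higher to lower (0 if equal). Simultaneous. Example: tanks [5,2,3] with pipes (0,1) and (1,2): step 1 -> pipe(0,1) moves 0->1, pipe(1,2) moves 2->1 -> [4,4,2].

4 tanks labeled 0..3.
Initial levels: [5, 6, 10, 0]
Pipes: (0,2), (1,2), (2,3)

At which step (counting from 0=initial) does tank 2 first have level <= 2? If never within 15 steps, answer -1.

Step 1: flows [2->0,2->1,2->3] -> levels [6 7 7 1]
Step 2: flows [2->0,1=2,2->3] -> levels [7 7 5 2]
Step 3: flows [0->2,1->2,2->3] -> levels [6 6 6 3]
Step 4: flows [0=2,1=2,2->3] -> levels [6 6 5 4]
Step 5: flows [0->2,1->2,2->3] -> levels [5 5 6 5]
Step 6: flows [2->0,2->1,2->3] -> levels [6 6 3 6]
Step 7: flows [0->2,1->2,3->2] -> levels [5 5 6 5]
  -> period-2 cycle (repeats step 5); tank 2 never drops to <=2
Tank 2 never reaches <=2 within 15 steps

Answer: -1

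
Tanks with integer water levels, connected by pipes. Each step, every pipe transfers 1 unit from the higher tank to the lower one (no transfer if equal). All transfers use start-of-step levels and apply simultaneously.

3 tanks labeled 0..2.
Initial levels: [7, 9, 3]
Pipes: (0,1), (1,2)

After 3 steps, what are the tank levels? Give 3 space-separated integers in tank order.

Step 1: flows [1->0,1->2] -> levels [8 7 4]
Step 2: flows [0->1,1->2] -> levels [7 7 5]
Step 3: flows [0=1,1->2] -> levels [7 6 6]

Answer: 7 6 6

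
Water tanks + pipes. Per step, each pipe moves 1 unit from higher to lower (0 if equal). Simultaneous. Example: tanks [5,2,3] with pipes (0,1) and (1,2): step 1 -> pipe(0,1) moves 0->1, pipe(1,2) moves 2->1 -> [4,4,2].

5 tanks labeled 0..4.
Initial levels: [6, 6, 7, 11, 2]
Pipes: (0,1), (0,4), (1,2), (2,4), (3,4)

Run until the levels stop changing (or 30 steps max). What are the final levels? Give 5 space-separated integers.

Answer: 7 5 7 7 6

Derivation:
Step 1: flows [0=1,0->4,2->1,2->4,3->4] -> levels [5 7 5 10 5]
Step 2: flows [1->0,0=4,1->2,2=4,3->4] -> levels [6 5 6 9 6]
Step 3: flows [0->1,0=4,2->1,2=4,3->4] -> levels [5 7 5 8 7]
Step 4: flows [1->0,4->0,1->2,4->2,3->4] -> levels [7 5 7 7 6]
Step 5: flows [0->1,0->4,2->1,2->4,3->4] -> levels [5 7 5 6 9]
Step 6: flows [1->0,4->0,1->2,4->2,4->3] -> levels [7 5 7 7 6]
  -> period-2 cycle: step 6 state = step 4 state; never stabilizes
  -> state at step 30: (30-4) mod 2 = 0, same as step 4 -> [7 5 7 7 6]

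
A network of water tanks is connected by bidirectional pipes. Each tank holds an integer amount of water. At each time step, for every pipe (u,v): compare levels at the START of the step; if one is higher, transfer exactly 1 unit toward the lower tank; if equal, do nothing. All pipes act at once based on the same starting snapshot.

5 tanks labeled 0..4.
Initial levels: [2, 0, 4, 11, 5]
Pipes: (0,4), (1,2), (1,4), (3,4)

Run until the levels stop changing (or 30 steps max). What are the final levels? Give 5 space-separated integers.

Step 1: flows [4->0,2->1,4->1,3->4] -> levels [3 2 3 10 4]
Step 2: flows [4->0,2->1,4->1,3->4] -> levels [4 4 2 9 3]
Step 3: flows [0->4,1->2,1->4,3->4] -> levels [3 2 3 8 6]
Step 4: flows [4->0,2->1,4->1,3->4] -> levels [4 4 2 7 5]
Step 5: flows [4->0,1->2,4->1,3->4] -> levels [5 4 3 6 4]
Step 6: flows [0->4,1->2,1=4,3->4] -> levels [4 3 4 5 6]
Step 7: flows [4->0,2->1,4->1,4->3] -> levels [5 5 3 6 3]
Step 8: flows [0->4,1->2,1->4,3->4] -> levels [4 3 4 5 6]
  -> period-2 cycle: step 8 state = step 6 state; never stabilizes
  -> state at step 30: (30-6) mod 2 = 0, same as step 6 -> [4 3 4 5 6]

Answer: 4 3 4 5 6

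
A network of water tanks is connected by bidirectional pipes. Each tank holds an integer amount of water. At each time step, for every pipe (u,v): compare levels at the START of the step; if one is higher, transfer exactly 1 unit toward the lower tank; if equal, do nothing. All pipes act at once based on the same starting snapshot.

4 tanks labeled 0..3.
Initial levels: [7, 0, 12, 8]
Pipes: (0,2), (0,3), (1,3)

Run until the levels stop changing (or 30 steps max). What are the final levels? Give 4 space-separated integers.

Answer: 8 7 6 6

Derivation:
Step 1: flows [2->0,3->0,3->1] -> levels [9 1 11 6]
Step 2: flows [2->0,0->3,3->1] -> levels [9 2 10 6]
Step 3: flows [2->0,0->3,3->1] -> levels [9 3 9 6]
Step 4: flows [0=2,0->3,3->1] -> levels [8 4 9 6]
Step 5: flows [2->0,0->3,3->1] -> levels [8 5 8 6]
Step 6: flows [0=2,0->3,3->1] -> levels [7 6 8 6]
Step 7: flows [2->0,0->3,1=3] -> levels [7 6 7 7]
Step 8: flows [0=2,0=3,3->1] -> levels [7 7 7 6]
Step 9: flows [0=2,0->3,1->3] -> levels [6 6 7 8]
Step 10: flows [2->0,3->0,3->1] -> levels [8 7 6 6]
Step 11: flows [0->2,0->3,1->3] -> levels [6 6 7 8]
  -> period-2 cycle: step 11 state = step 9 state; never stabilizes
  -> state at step 30: (30-9) mod 2 = 1, same as step 10 -> [8 7 6 6]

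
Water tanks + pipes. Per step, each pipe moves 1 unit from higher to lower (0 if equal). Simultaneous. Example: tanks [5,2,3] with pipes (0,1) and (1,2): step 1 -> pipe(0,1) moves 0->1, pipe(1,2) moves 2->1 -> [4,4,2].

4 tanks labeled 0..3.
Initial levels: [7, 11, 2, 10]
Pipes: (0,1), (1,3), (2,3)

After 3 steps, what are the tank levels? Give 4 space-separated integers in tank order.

Step 1: flows [1->0,1->3,3->2] -> levels [8 9 3 10]
Step 2: flows [1->0,3->1,3->2] -> levels [9 9 4 8]
Step 3: flows [0=1,1->3,3->2] -> levels [9 8 5 8]

Answer: 9 8 5 8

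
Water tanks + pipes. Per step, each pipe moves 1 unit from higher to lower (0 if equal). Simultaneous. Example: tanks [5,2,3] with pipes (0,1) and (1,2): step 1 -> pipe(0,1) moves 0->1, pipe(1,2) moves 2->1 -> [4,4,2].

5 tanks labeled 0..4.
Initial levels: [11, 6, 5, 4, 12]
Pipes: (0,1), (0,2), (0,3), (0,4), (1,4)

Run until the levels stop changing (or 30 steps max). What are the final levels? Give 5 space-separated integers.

Step 1: flows [0->1,0->2,0->3,4->0,4->1] -> levels [9 8 6 5 10]
Step 2: flows [0->1,0->2,0->3,4->0,4->1] -> levels [7 10 7 6 8]
Step 3: flows [1->0,0=2,0->3,4->0,1->4] -> levels [8 8 7 7 8]
Step 4: flows [0=1,0->2,0->3,0=4,1=4] -> levels [6 8 8 8 8]
Step 5: flows [1->0,2->0,3->0,4->0,1=4] -> levels [10 7 7 7 7]
Step 6: flows [0->1,0->2,0->3,0->4,1=4] -> levels [6 8 8 8 8]
  -> period-2 cycle: step 6 state = step 4 state; never stabilizes
  -> state at step 30: (30-4) mod 2 = 0, same as step 4 -> [6 8 8 8 8]

Answer: 6 8 8 8 8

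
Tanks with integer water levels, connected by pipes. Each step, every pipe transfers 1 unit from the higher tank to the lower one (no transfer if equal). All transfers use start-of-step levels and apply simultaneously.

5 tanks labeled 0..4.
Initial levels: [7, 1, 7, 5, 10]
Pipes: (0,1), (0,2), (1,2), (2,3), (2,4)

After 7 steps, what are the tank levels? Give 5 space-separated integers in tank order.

Answer: 6 6 5 6 7

Derivation:
Step 1: flows [0->1,0=2,2->1,2->3,4->2] -> levels [6 3 6 6 9]
Step 2: flows [0->1,0=2,2->1,2=3,4->2] -> levels [5 5 6 6 8]
Step 3: flows [0=1,2->0,2->1,2=3,4->2] -> levels [6 6 5 6 7]
Step 4: flows [0=1,0->2,1->2,3->2,4->2] -> levels [5 5 9 5 6]
Step 5: flows [0=1,2->0,2->1,2->3,2->4] -> levels [6 6 5 6 7]
  -> period-2 cycle: step 5 state = step 3 state
  -> state at step 7: (7-3) mod 2 = 0, same as step 3 -> [6 6 5 6 7]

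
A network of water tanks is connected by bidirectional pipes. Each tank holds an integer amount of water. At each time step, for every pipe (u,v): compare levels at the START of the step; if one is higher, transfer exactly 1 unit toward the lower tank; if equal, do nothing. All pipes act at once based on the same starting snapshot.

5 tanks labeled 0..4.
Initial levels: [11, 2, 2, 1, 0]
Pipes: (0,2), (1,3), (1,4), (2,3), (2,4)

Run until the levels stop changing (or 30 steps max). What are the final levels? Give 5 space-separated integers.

Step 1: flows [0->2,1->3,1->4,2->3,2->4] -> levels [10 0 1 3 2]
Step 2: flows [0->2,3->1,4->1,3->2,4->2] -> levels [9 2 4 1 0]
Step 3: flows [0->2,1->3,1->4,2->3,2->4] -> levels [8 0 3 3 2]
Step 4: flows [0->2,3->1,4->1,2=3,2->4] -> levels [7 2 3 2 2]
Step 5: flows [0->2,1=3,1=4,2->3,2->4] -> levels [6 2 2 3 3]
Step 6: flows [0->2,3->1,4->1,3->2,4->2] -> levels [5 4 5 1 1]
Step 7: flows [0=2,1->3,1->4,2->3,2->4] -> levels [5 2 3 3 3]
Step 8: flows [0->2,3->1,4->1,2=3,2=4] -> levels [4 4 4 2 2]
Step 9: flows [0=2,1->3,1->4,2->3,2->4] -> levels [4 2 2 4 4]
Step 10: flows [0->2,3->1,4->1,3->2,4->2] -> levels [3 4 5 2 2]
Step 11: flows [2->0,1->3,1->4,2->3,2->4] -> levels [4 2 2 4 4]
  -> period-2 cycle: step 11 state = step 9 state; never stabilizes
  -> state at step 30: (30-9) mod 2 = 1, same as step 10 -> [3 4 5 2 2]

Answer: 3 4 5 2 2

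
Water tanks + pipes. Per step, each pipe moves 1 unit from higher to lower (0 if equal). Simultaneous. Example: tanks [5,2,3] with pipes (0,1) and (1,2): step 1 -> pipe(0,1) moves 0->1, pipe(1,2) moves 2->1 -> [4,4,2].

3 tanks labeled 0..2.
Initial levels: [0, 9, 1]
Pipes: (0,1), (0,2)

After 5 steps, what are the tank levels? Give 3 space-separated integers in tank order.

Answer: 3 4 3

Derivation:
Step 1: flows [1->0,2->0] -> levels [2 8 0]
Step 2: flows [1->0,0->2] -> levels [2 7 1]
Step 3: flows [1->0,0->2] -> levels [2 6 2]
Step 4: flows [1->0,0=2] -> levels [3 5 2]
Step 5: flows [1->0,0->2] -> levels [3 4 3]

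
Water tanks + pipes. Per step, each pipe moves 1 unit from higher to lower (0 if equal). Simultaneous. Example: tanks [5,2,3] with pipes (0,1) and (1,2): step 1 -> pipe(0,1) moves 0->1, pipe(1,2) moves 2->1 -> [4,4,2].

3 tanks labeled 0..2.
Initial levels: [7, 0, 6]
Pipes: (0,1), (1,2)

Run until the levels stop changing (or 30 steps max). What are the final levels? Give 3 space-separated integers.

Answer: 5 3 5

Derivation:
Step 1: flows [0->1,2->1] -> levels [6 2 5]
Step 2: flows [0->1,2->1] -> levels [5 4 4]
Step 3: flows [0->1,1=2] -> levels [4 5 4]
Step 4: flows [1->0,1->2] -> levels [5 3 5]
Step 5: flows [0->1,2->1] -> levels [4 5 4]
  -> period-2 cycle: step 5 state = step 3 state; never stabilizes
  -> state at step 30: (30-3) mod 2 = 1, same as step 4 -> [5 3 5]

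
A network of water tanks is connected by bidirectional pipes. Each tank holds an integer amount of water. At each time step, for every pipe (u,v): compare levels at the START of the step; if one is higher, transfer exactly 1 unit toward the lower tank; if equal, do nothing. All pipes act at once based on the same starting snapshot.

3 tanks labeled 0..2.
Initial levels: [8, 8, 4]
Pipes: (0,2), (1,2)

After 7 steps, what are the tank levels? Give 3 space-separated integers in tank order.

Step 1: flows [0->2,1->2] -> levels [7 7 6]
Step 2: flows [0->2,1->2] -> levels [6 6 8]
Step 3: flows [2->0,2->1] -> levels [7 7 6]
  -> period-2 cycle: step 3 state = step 1 state
  -> state at step 7: (7-1) mod 2 = 0, same as step 1 -> [7 7 6]

Answer: 7 7 6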